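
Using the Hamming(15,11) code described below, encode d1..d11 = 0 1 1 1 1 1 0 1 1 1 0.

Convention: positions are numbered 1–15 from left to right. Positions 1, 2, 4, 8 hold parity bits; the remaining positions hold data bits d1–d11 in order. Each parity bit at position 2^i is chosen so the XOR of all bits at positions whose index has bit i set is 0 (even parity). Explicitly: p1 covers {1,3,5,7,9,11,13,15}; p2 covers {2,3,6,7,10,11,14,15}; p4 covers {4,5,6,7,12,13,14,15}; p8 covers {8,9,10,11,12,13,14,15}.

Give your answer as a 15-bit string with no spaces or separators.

Place data at non-parity positions: p1 p2 0 p4 1 1 1 p8 1 1 0 1 1 1 0
p1 (pos 1,3,5,7,9,11,13,15): XOR of data positions = 0⊕1⊕1⊕1⊕0⊕1⊕0 = 0
p2 (pos 2,3,6,7,10,11,14,15): XOR of data positions = 0⊕1⊕1⊕1⊕0⊕1⊕0 = 0
p4 (pos 4,5,6,7,12,13,14,15): XOR of data positions = 1⊕1⊕1⊕1⊕1⊕1⊕0 = 0
p8 (pos 8,9,10,11,12,13,14,15): XOR of data positions = 1⊕1⊕0⊕1⊕1⊕1⊕0 = 1
Codeword: 000011111101110

000011111101110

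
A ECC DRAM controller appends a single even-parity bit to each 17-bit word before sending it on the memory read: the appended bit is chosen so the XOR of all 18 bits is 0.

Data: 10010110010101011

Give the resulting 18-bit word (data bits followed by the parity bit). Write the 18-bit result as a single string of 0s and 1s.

XOR of the 17 data bits: 1⊕0⊕0⊕1⊕0⊕1⊕1⊕0⊕0⊕1⊕0⊕1⊕0⊕1⊕0⊕1⊕1 = 1
Parity bit = 1 (so all 18 bits XOR to 0).

100101100101010111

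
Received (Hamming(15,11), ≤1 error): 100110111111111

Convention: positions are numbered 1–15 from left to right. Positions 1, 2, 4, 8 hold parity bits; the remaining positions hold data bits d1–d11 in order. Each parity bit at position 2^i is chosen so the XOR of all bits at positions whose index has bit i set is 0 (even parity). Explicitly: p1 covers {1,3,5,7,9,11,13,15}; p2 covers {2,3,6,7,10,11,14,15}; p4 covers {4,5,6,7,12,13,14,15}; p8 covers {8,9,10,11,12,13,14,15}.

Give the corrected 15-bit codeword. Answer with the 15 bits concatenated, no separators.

100110011111111

s1 (pos 1,3,5,7,9,11,13,15): 1⊕0⊕1⊕1⊕1⊕1⊕1⊕1 = 1
s2 (pos 2,3,6,7,10,11,14,15): 0⊕0⊕0⊕1⊕1⊕1⊕1⊕1 = 1
s4 (pos 4,5,6,7,12,13,14,15): 1⊕1⊕0⊕1⊕1⊕1⊕1⊕1 = 1
s8 (pos 8,9,10,11,12,13,14,15): 1⊕1⊕1⊕1⊕1⊕1⊕1⊕1 = 0
Syndrome s8…s1 = 0111 → error at position 7.
Flip position 7: 100110111111111 → 100110011111111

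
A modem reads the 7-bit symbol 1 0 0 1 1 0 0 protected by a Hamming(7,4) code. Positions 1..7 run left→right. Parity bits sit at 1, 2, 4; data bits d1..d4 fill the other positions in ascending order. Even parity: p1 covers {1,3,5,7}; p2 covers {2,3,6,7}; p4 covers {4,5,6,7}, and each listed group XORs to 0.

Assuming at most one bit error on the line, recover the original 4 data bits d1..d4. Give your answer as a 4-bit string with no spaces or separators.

s1 (pos 1,3,5,7): 1⊕0⊕1⊕0 = 0
s2 (pos 2,3,6,7): 0⊕0⊕0⊕0 = 0
s4 (pos 4,5,6,7): 1⊕1⊕0⊕0 = 0
Syndrome s4…s1 = 000 → no error.
Read data bits from positions 3,5,6,7: 0100

0100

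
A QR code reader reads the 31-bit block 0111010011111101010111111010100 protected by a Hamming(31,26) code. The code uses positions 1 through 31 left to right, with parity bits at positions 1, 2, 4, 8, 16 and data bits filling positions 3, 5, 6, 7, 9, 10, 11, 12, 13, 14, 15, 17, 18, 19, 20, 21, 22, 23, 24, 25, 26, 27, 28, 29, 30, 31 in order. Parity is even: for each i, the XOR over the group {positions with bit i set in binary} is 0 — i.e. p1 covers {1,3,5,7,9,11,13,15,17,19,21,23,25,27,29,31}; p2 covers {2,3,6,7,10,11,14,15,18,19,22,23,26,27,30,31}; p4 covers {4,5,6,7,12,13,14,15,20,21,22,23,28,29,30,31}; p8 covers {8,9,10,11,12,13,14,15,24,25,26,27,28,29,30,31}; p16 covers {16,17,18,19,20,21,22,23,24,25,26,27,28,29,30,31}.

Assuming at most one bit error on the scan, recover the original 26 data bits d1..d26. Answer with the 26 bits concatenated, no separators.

s1 (pos 1,3,5,7,9,11,13,15,17,19,21,23,25,27,29,31): 0⊕1⊕0⊕0⊕1⊕1⊕1⊕0⊕0⊕0⊕1⊕1⊕1⊕1⊕1⊕0 = 1
s2 (pos 2,3,6,7,10,11,14,15,18,19,22,23,26,27,30,31): 1⊕1⊕1⊕0⊕1⊕1⊕1⊕0⊕1⊕0⊕1⊕1⊕0⊕1⊕0⊕0 = 0
s4 (pos 4,5,6,7,12,13,14,15,20,21,22,23,28,29,30,31): 1⊕0⊕1⊕0⊕1⊕1⊕1⊕0⊕1⊕1⊕1⊕1⊕0⊕1⊕0⊕0 = 0
s8 (pos 8,9,10,11,12,13,14,15,24,25,26,27,28,29,30,31): 0⊕1⊕1⊕1⊕1⊕1⊕1⊕0⊕1⊕1⊕0⊕1⊕0⊕1⊕0⊕0 = 0
s16 (pos 16,17,18,19,20,21,22,23,24,25,26,27,28,29,30,31): 1⊕0⊕1⊕0⊕1⊕1⊕1⊕1⊕1⊕1⊕0⊕1⊕0⊕1⊕0⊕0 = 0
Syndrome s16…s1 = 00001 → error at position 1.
Flip position 1: 0111010011111101010111111010100 → 1111010011111101010111111010100
Read data bits from positions 3,5,6,7,9,10,11,12,13,14,15,17,18,19,20,21,22,23,24,25,26,27,28,29,30,31: 10101111110010111111010100

10101111110010111111010100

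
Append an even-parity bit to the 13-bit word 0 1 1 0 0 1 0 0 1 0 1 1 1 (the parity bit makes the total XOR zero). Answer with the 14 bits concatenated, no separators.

XOR of the 13 data bits: 0⊕1⊕1⊕0⊕0⊕1⊕0⊕0⊕1⊕0⊕1⊕1⊕1 = 1
Parity bit = 1 (so all 14 bits XOR to 0).

01100100101111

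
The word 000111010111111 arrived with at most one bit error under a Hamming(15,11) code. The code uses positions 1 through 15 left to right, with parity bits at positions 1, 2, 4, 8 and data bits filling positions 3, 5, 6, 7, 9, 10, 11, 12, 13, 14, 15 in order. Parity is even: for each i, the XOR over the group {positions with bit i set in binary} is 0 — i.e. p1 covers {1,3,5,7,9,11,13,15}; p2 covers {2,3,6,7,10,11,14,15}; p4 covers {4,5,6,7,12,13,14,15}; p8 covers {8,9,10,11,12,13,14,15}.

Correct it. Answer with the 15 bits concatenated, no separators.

000111010111101

s1 (pos 1,3,5,7,9,11,13,15): 0⊕0⊕1⊕0⊕0⊕1⊕1⊕1 = 0
s2 (pos 2,3,6,7,10,11,14,15): 0⊕0⊕1⊕0⊕1⊕1⊕1⊕1 = 1
s4 (pos 4,5,6,7,12,13,14,15): 1⊕1⊕1⊕0⊕1⊕1⊕1⊕1 = 1
s8 (pos 8,9,10,11,12,13,14,15): 1⊕0⊕1⊕1⊕1⊕1⊕1⊕1 = 1
Syndrome s8…s1 = 1110 → error at position 14.
Flip position 14: 000111010111111 → 000111010111101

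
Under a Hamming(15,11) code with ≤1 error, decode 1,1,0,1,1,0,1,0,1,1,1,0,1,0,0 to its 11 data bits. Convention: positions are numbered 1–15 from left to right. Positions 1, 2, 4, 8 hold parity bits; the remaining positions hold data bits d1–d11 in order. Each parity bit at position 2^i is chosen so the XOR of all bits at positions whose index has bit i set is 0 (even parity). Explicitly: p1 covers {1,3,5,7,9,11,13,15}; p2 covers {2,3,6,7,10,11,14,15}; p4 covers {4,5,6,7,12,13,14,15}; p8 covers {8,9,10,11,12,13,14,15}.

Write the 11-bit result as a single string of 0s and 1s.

01011110100

s1 (pos 1,3,5,7,9,11,13,15): 1⊕0⊕1⊕1⊕1⊕1⊕1⊕0 = 0
s2 (pos 2,3,6,7,10,11,14,15): 1⊕0⊕0⊕1⊕1⊕1⊕0⊕0 = 0
s4 (pos 4,5,6,7,12,13,14,15): 1⊕1⊕0⊕1⊕0⊕1⊕0⊕0 = 0
s8 (pos 8,9,10,11,12,13,14,15): 0⊕1⊕1⊕1⊕0⊕1⊕0⊕0 = 0
Syndrome s8…s1 = 0000 → no error.
Read data bits from positions 3,5,6,7,9,10,11,12,13,14,15: 01011110100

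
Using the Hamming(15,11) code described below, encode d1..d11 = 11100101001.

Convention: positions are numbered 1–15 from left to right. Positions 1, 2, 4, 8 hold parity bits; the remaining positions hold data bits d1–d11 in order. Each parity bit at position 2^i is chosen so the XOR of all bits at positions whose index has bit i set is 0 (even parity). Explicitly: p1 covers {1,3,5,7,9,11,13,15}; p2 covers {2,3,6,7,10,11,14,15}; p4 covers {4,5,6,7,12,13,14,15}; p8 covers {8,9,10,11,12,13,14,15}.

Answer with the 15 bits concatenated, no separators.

101011010101001

Place data at non-parity positions: p1 p2 1 p4 1 1 0 p8 0 1 0 1 0 0 1
p1 (pos 1,3,5,7,9,11,13,15): XOR of data positions = 1⊕1⊕0⊕0⊕0⊕0⊕1 = 1
p2 (pos 2,3,6,7,10,11,14,15): XOR of data positions = 1⊕1⊕0⊕1⊕0⊕0⊕1 = 0
p4 (pos 4,5,6,7,12,13,14,15): XOR of data positions = 1⊕1⊕0⊕1⊕0⊕0⊕1 = 0
p8 (pos 8,9,10,11,12,13,14,15): XOR of data positions = 0⊕1⊕0⊕1⊕0⊕0⊕1 = 1
Codeword: 101011010101001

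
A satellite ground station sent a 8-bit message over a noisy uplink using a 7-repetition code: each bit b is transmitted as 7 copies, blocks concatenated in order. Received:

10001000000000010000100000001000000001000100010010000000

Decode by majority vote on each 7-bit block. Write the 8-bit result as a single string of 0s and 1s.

Block 1 (1000100): 2 ones → 0
Block 2 (0000000): 0 ones → 0
Block 3 (0100001): 2 ones → 0
Block 4 (0000000): 0 ones → 0
Block 5 (1000000): 1 one → 0
Block 6 (0010001): 2 ones → 0
Block 7 (0001001): 2 ones → 0
Block 8 (0000000): 0 ones → 0

00000000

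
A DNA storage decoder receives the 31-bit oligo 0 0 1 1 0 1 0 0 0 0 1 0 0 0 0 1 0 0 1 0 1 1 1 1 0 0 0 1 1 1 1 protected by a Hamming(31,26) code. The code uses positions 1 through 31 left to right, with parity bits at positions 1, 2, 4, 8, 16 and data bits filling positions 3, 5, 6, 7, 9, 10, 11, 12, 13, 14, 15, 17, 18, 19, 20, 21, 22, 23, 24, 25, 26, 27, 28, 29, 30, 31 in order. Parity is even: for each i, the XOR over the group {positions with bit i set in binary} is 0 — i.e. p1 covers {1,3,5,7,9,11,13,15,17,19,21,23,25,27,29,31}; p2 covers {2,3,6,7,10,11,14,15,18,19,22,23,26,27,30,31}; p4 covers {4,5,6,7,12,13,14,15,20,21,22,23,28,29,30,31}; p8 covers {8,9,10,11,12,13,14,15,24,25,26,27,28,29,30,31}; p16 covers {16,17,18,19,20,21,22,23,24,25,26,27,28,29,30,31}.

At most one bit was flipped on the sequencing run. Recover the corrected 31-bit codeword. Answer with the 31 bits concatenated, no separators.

0011110000100001001011110001111

s1 (pos 1,3,5,7,9,11,13,15,17,19,21,23,25,27,29,31): 0⊕1⊕0⊕0⊕0⊕1⊕0⊕0⊕0⊕1⊕1⊕1⊕0⊕0⊕1⊕1 = 1
s2 (pos 2,3,6,7,10,11,14,15,18,19,22,23,26,27,30,31): 0⊕1⊕1⊕0⊕0⊕1⊕0⊕0⊕0⊕1⊕1⊕1⊕0⊕0⊕1⊕1 = 0
s4 (pos 4,5,6,7,12,13,14,15,20,21,22,23,28,29,30,31): 1⊕0⊕1⊕0⊕0⊕0⊕0⊕0⊕0⊕1⊕1⊕1⊕1⊕1⊕1⊕1 = 1
s8 (pos 8,9,10,11,12,13,14,15,24,25,26,27,28,29,30,31): 0⊕0⊕0⊕1⊕0⊕0⊕0⊕0⊕1⊕0⊕0⊕0⊕1⊕1⊕1⊕1 = 0
s16 (pos 16,17,18,19,20,21,22,23,24,25,26,27,28,29,30,31): 1⊕0⊕0⊕1⊕0⊕1⊕1⊕1⊕1⊕0⊕0⊕0⊕1⊕1⊕1⊕1 = 0
Syndrome s16…s1 = 00101 → error at position 5.
Flip position 5: 0011010000100001001011110001111 → 0011110000100001001011110001111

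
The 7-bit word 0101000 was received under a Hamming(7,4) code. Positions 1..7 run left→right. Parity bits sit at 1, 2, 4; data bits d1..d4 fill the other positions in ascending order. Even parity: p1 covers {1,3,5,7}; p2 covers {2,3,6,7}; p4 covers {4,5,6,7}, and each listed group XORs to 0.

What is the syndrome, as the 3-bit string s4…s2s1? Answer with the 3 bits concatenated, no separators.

110

s1 (pos 1,3,5,7): 0⊕0⊕0⊕0 = 0
s2 (pos 2,3,6,7): 1⊕0⊕0⊕0 = 1
s4 (pos 4,5,6,7): 1⊕0⊕0⊕0 = 1
Syndrome s4…s1 = 110 → error at position 6.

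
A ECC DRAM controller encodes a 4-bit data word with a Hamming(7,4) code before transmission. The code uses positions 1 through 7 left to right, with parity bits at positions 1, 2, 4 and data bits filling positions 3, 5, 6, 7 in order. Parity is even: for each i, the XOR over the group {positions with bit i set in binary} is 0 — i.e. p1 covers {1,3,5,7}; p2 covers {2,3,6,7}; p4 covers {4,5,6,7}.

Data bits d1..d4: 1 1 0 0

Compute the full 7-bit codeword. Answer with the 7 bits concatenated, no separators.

Place data at non-parity positions: p1 p2 1 p4 1 0 0
p1 (pos 1,3,5,7): XOR of data positions = 1⊕1⊕0 = 0
p2 (pos 2,3,6,7): XOR of data positions = 1⊕0⊕0 = 1
p4 (pos 4,5,6,7): XOR of data positions = 1⊕0⊕0 = 1
Codeword: 0111100

0111100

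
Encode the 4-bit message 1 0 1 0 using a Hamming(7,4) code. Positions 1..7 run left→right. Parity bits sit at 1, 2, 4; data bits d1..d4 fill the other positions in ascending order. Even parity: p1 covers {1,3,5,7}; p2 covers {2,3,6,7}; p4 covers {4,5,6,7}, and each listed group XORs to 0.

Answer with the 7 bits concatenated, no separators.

1011010

Place data at non-parity positions: p1 p2 1 p4 0 1 0
p1 (pos 1,3,5,7): XOR of data positions = 1⊕0⊕0 = 1
p2 (pos 2,3,6,7): XOR of data positions = 1⊕1⊕0 = 0
p4 (pos 4,5,6,7): XOR of data positions = 0⊕1⊕0 = 1
Codeword: 1011010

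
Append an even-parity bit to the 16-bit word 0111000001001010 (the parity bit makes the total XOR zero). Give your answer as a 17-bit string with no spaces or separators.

01110000010010100

XOR of the 16 data bits: 0⊕1⊕1⊕1⊕0⊕0⊕0⊕0⊕0⊕1⊕0⊕0⊕1⊕0⊕1⊕0 = 0
Parity bit = 0 (so all 17 bits XOR to 0).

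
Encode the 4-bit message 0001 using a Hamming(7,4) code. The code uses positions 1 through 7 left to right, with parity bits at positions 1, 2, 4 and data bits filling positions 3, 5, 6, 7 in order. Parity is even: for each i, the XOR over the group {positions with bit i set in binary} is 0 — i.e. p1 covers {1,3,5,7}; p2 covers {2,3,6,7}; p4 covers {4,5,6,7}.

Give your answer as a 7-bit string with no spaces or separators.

Place data at non-parity positions: p1 p2 0 p4 0 0 1
p1 (pos 1,3,5,7): XOR of data positions = 0⊕0⊕1 = 1
p2 (pos 2,3,6,7): XOR of data positions = 0⊕0⊕1 = 1
p4 (pos 4,5,6,7): XOR of data positions = 0⊕0⊕1 = 1
Codeword: 1101001

1101001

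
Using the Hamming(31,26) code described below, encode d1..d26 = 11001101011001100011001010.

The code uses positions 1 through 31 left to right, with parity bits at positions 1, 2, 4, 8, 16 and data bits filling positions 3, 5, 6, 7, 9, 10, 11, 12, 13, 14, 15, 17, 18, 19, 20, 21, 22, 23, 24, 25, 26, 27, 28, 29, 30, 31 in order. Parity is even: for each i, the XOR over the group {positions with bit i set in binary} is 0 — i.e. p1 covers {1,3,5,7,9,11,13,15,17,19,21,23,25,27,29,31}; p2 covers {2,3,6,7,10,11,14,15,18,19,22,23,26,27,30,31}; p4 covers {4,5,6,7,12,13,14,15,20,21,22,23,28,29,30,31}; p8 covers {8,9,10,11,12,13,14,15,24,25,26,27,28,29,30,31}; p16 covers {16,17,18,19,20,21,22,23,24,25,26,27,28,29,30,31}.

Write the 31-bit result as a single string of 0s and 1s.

Place data at non-parity positions: p1 p2 1 p4 1 0 0 p8 1 1 0 1 0 1 1 p16 0 0 1 1 0 0 0 1 1 0 0 1 0 1 0
p1 (pos 1,3,5,7,9,11,13,15,17,19,21,23,25,27,29,31): XOR of data positions = 1⊕1⊕0⊕1⊕0⊕0⊕1⊕0⊕1⊕0⊕0⊕1⊕0⊕0⊕0 = 0
p2 (pos 2,3,6,7,10,11,14,15,18,19,22,23,26,27,30,31): XOR of data positions = 1⊕0⊕0⊕1⊕0⊕1⊕1⊕0⊕1⊕0⊕0⊕0⊕0⊕1⊕0 = 0
p4 (pos 4,5,6,7,12,13,14,15,20,21,22,23,28,29,30,31): XOR of data positions = 1⊕0⊕0⊕1⊕0⊕1⊕1⊕1⊕0⊕0⊕0⊕1⊕0⊕1⊕0 = 1
p8 (pos 8,9,10,11,12,13,14,15,24,25,26,27,28,29,30,31): XOR of data positions = 1⊕1⊕0⊕1⊕0⊕1⊕1⊕1⊕1⊕0⊕0⊕1⊕0⊕1⊕0 = 1
p16 (pos 16,17,18,19,20,21,22,23,24,25,26,27,28,29,30,31): XOR of data positions = 0⊕0⊕1⊕1⊕0⊕0⊕0⊕1⊕1⊕0⊕0⊕1⊕0⊕1⊕0 = 0
Codeword: 0011100111010110001100011001010

0011100111010110001100011001010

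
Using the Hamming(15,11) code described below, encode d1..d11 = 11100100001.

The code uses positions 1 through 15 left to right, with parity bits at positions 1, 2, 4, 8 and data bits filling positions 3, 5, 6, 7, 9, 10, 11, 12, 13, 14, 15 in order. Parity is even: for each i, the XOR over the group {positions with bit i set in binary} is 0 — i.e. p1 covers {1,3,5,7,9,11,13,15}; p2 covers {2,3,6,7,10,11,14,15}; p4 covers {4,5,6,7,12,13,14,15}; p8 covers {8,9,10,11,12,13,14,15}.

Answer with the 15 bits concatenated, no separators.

Place data at non-parity positions: p1 p2 1 p4 1 1 0 p8 0 1 0 0 0 0 1
p1 (pos 1,3,5,7,9,11,13,15): XOR of data positions = 1⊕1⊕0⊕0⊕0⊕0⊕1 = 1
p2 (pos 2,3,6,7,10,11,14,15): XOR of data positions = 1⊕1⊕0⊕1⊕0⊕0⊕1 = 0
p4 (pos 4,5,6,7,12,13,14,15): XOR of data positions = 1⊕1⊕0⊕0⊕0⊕0⊕1 = 1
p8 (pos 8,9,10,11,12,13,14,15): XOR of data positions = 0⊕1⊕0⊕0⊕0⊕0⊕1 = 0
Codeword: 101111000100001

101111000100001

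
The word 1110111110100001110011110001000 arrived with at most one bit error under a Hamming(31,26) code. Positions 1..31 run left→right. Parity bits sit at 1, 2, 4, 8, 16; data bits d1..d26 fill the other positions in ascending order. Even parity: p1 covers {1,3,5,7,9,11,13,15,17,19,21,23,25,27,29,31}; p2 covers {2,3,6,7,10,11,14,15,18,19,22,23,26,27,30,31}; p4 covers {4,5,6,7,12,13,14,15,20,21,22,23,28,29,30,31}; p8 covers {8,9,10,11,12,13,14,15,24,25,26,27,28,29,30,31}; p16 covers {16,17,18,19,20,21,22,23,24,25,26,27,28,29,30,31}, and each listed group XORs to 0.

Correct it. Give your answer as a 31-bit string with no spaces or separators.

1110111110101001110011110001000

s1 (pos 1,3,5,7,9,11,13,15,17,19,21,23,25,27,29,31): 1⊕1⊕1⊕1⊕1⊕1⊕0⊕0⊕1⊕0⊕1⊕1⊕0⊕0⊕0⊕0 = 1
s2 (pos 2,3,6,7,10,11,14,15,18,19,22,23,26,27,30,31): 1⊕1⊕1⊕1⊕0⊕1⊕0⊕0⊕1⊕0⊕1⊕1⊕0⊕0⊕0⊕0 = 0
s4 (pos 4,5,6,7,12,13,14,15,20,21,22,23,28,29,30,31): 0⊕1⊕1⊕1⊕0⊕0⊕0⊕0⊕0⊕1⊕1⊕1⊕1⊕0⊕0⊕0 = 1
s8 (pos 8,9,10,11,12,13,14,15,24,25,26,27,28,29,30,31): 1⊕1⊕0⊕1⊕0⊕0⊕0⊕0⊕1⊕0⊕0⊕0⊕1⊕0⊕0⊕0 = 1
s16 (pos 16,17,18,19,20,21,22,23,24,25,26,27,28,29,30,31): 1⊕1⊕1⊕0⊕0⊕1⊕1⊕1⊕1⊕0⊕0⊕0⊕1⊕0⊕0⊕0 = 0
Syndrome s16…s1 = 01101 → error at position 13.
Flip position 13: 1110111110100001110011110001000 → 1110111110101001110011110001000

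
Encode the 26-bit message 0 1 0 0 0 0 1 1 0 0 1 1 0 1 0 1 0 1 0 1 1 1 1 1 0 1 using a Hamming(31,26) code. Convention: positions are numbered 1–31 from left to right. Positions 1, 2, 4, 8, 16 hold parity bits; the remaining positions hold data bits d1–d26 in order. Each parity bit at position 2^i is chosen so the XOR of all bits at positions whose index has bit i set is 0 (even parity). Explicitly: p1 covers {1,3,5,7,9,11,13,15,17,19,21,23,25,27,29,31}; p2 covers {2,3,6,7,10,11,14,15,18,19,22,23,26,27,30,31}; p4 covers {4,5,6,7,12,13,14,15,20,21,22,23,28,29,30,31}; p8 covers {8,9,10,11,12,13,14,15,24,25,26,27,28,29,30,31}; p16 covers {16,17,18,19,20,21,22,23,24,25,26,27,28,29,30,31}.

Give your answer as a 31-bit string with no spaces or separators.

1100100100110010101010101111101

Place data at non-parity positions: p1 p2 0 p4 1 0 0 p8 0 0 1 1 0 0 1 p16 1 0 1 0 1 0 1 0 1 1 1 1 1 0 1
p1 (pos 1,3,5,7,9,11,13,15,17,19,21,23,25,27,29,31): XOR of data positions = 0⊕1⊕0⊕0⊕1⊕0⊕1⊕1⊕1⊕1⊕1⊕1⊕1⊕1⊕1 = 1
p2 (pos 2,3,6,7,10,11,14,15,18,19,22,23,26,27,30,31): XOR of data positions = 0⊕0⊕0⊕0⊕1⊕0⊕1⊕0⊕1⊕0⊕1⊕1⊕1⊕0⊕1 = 1
p4 (pos 4,5,6,7,12,13,14,15,20,21,22,23,28,29,30,31): XOR of data positions = 1⊕0⊕0⊕1⊕0⊕0⊕1⊕0⊕1⊕0⊕1⊕1⊕1⊕0⊕1 = 0
p8 (pos 8,9,10,11,12,13,14,15,24,25,26,27,28,29,30,31): XOR of data positions = 0⊕0⊕1⊕1⊕0⊕0⊕1⊕0⊕1⊕1⊕1⊕1⊕1⊕0⊕1 = 1
p16 (pos 16,17,18,19,20,21,22,23,24,25,26,27,28,29,30,31): XOR of data positions = 1⊕0⊕1⊕0⊕1⊕0⊕1⊕0⊕1⊕1⊕1⊕1⊕1⊕0⊕1 = 0
Codeword: 1100100100110010101010101111101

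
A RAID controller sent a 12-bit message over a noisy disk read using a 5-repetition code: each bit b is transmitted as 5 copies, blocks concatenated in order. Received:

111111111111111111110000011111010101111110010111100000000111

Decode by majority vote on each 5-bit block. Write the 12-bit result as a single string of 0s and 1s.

Block 1 (11111): 5 ones → 1
Block 2 (11111): 5 ones → 1
Block 3 (11111): 5 ones → 1
Block 4 (11111): 5 ones → 1
Block 5 (00000): 0 ones → 0
Block 6 (11111): 5 ones → 1
Block 7 (01010): 2 ones → 0
Block 8 (11111): 5 ones → 1
Block 9 (10010): 2 ones → 0
Block 10 (11110): 4 ones → 1
Block 11 (00000): 0 ones → 0
Block 12 (00111): 3 ones → 1

111101010101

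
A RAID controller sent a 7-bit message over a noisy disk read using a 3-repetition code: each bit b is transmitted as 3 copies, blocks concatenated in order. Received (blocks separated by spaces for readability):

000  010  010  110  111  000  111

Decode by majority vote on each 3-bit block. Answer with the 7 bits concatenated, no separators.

Block 1 (000): 0 ones → 0
Block 2 (010): 1 one → 0
Block 3 (010): 1 one → 0
Block 4 (110): 2 ones → 1
Block 5 (111): 3 ones → 1
Block 6 (000): 0 ones → 0
Block 7 (111): 3 ones → 1

0001101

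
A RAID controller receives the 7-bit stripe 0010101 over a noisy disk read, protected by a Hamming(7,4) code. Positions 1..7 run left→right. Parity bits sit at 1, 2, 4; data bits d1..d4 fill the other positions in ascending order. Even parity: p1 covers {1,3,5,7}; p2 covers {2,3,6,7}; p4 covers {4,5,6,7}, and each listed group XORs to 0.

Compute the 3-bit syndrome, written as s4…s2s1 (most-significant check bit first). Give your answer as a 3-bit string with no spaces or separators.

001

s1 (pos 1,3,5,7): 0⊕1⊕1⊕1 = 1
s2 (pos 2,3,6,7): 0⊕1⊕0⊕1 = 0
s4 (pos 4,5,6,7): 0⊕1⊕0⊕1 = 0
Syndrome s4…s1 = 001 → error at position 1.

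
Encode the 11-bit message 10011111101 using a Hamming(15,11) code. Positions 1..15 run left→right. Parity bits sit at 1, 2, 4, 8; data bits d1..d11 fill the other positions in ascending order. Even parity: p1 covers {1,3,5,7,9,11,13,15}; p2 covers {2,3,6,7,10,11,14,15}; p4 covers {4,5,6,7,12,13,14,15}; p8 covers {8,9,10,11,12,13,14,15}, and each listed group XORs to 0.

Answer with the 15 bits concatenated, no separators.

011000101111101

Place data at non-parity positions: p1 p2 1 p4 0 0 1 p8 1 1 1 1 1 0 1
p1 (pos 1,3,5,7,9,11,13,15): XOR of data positions = 1⊕0⊕1⊕1⊕1⊕1⊕1 = 0
p2 (pos 2,3,6,7,10,11,14,15): XOR of data positions = 1⊕0⊕1⊕1⊕1⊕0⊕1 = 1
p4 (pos 4,5,6,7,12,13,14,15): XOR of data positions = 0⊕0⊕1⊕1⊕1⊕0⊕1 = 0
p8 (pos 8,9,10,11,12,13,14,15): XOR of data positions = 1⊕1⊕1⊕1⊕1⊕0⊕1 = 0
Codeword: 011000101111101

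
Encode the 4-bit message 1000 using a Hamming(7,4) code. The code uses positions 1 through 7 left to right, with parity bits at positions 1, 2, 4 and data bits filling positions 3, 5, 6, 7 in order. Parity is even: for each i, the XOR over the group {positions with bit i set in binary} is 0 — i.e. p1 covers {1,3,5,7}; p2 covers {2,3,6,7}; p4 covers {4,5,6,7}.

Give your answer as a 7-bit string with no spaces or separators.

1110000

Place data at non-parity positions: p1 p2 1 p4 0 0 0
p1 (pos 1,3,5,7): XOR of data positions = 1⊕0⊕0 = 1
p2 (pos 2,3,6,7): XOR of data positions = 1⊕0⊕0 = 1
p4 (pos 4,5,6,7): XOR of data positions = 0⊕0⊕0 = 0
Codeword: 1110000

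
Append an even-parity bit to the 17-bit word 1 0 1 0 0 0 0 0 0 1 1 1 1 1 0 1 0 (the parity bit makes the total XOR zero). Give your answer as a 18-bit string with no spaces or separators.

101000000111110100

XOR of the 17 data bits: 1⊕0⊕1⊕0⊕0⊕0⊕0⊕0⊕0⊕1⊕1⊕1⊕1⊕1⊕0⊕1⊕0 = 0
Parity bit = 0 (so all 18 bits XOR to 0).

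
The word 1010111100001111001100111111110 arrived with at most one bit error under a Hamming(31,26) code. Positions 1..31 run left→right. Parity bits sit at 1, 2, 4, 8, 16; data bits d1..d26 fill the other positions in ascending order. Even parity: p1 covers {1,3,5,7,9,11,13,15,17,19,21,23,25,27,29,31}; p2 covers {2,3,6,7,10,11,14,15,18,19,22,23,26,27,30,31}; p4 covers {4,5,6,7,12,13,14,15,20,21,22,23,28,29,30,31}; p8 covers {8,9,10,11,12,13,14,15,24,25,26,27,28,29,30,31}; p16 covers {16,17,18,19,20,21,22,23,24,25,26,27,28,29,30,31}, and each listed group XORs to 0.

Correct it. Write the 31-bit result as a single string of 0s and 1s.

s1 (pos 1,3,5,7,9,11,13,15,17,19,21,23,25,27,29,31): 1⊕1⊕1⊕1⊕0⊕0⊕1⊕1⊕0⊕1⊕0⊕1⊕1⊕1⊕1⊕0 = 1
s2 (pos 2,3,6,7,10,11,14,15,18,19,22,23,26,27,30,31): 0⊕1⊕1⊕1⊕0⊕0⊕1⊕1⊕0⊕1⊕0⊕1⊕1⊕1⊕1⊕0 = 0
s4 (pos 4,5,6,7,12,13,14,15,20,21,22,23,28,29,30,31): 0⊕1⊕1⊕1⊕0⊕1⊕1⊕1⊕1⊕0⊕0⊕1⊕1⊕1⊕1⊕0 = 1
s8 (pos 8,9,10,11,12,13,14,15,24,25,26,27,28,29,30,31): 1⊕0⊕0⊕0⊕0⊕1⊕1⊕1⊕1⊕1⊕1⊕1⊕1⊕1⊕1⊕0 = 1
s16 (pos 16,17,18,19,20,21,22,23,24,25,26,27,28,29,30,31): 1⊕0⊕0⊕1⊕1⊕0⊕0⊕1⊕1⊕1⊕1⊕1⊕1⊕1⊕1⊕0 = 1
Syndrome s16…s1 = 11101 → error at position 29.
Flip position 29: 1010111100001111001100111111110 → 1010111100001111001100111111010

1010111100001111001100111111010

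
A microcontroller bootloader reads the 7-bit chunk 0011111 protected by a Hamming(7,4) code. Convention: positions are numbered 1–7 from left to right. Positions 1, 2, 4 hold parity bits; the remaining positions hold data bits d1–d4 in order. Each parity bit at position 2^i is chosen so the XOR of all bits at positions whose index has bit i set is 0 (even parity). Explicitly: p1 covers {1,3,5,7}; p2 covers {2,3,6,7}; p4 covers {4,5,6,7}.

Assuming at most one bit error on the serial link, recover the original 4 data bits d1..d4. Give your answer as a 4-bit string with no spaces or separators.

0111

s1 (pos 1,3,5,7): 0⊕1⊕1⊕1 = 1
s2 (pos 2,3,6,7): 0⊕1⊕1⊕1 = 1
s4 (pos 4,5,6,7): 1⊕1⊕1⊕1 = 0
Syndrome s4…s1 = 011 → error at position 3.
Flip position 3: 0011111 → 0001111
Read data bits from positions 3,5,6,7: 0111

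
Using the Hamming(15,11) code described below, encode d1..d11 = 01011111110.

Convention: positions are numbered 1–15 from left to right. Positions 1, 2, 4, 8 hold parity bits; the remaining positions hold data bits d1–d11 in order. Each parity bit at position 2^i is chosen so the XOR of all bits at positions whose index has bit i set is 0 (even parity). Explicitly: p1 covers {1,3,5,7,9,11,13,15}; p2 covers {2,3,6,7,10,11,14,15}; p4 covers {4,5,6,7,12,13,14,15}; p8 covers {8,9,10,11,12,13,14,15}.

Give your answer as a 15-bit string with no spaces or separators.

100110101111110

Place data at non-parity positions: p1 p2 0 p4 1 0 1 p8 1 1 1 1 1 1 0
p1 (pos 1,3,5,7,9,11,13,15): XOR of data positions = 0⊕1⊕1⊕1⊕1⊕1⊕0 = 1
p2 (pos 2,3,6,7,10,11,14,15): XOR of data positions = 0⊕0⊕1⊕1⊕1⊕1⊕0 = 0
p4 (pos 4,5,6,7,12,13,14,15): XOR of data positions = 1⊕0⊕1⊕1⊕1⊕1⊕0 = 1
p8 (pos 8,9,10,11,12,13,14,15): XOR of data positions = 1⊕1⊕1⊕1⊕1⊕1⊕0 = 0
Codeword: 100110101111110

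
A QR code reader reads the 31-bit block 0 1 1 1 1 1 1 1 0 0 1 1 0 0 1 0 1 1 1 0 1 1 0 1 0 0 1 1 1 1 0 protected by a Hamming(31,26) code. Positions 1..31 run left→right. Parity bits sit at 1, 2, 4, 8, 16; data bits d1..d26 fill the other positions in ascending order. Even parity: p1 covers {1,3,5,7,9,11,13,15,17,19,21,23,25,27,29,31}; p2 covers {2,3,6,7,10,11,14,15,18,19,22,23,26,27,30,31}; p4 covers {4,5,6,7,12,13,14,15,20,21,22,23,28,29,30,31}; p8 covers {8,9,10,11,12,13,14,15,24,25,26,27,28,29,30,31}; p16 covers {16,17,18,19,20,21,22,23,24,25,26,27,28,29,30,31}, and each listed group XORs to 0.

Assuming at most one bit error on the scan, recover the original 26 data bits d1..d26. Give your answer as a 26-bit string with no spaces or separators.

11110011011111011010011110

s1 (pos 1,3,5,7,9,11,13,15,17,19,21,23,25,27,29,31): 0⊕1⊕1⊕1⊕0⊕1⊕0⊕1⊕1⊕1⊕1⊕0⊕0⊕1⊕1⊕0 = 0
s2 (pos 2,3,6,7,10,11,14,15,18,19,22,23,26,27,30,31): 1⊕1⊕1⊕1⊕0⊕1⊕0⊕1⊕1⊕1⊕1⊕0⊕0⊕1⊕1⊕0 = 1
s4 (pos 4,5,6,7,12,13,14,15,20,21,22,23,28,29,30,31): 1⊕1⊕1⊕1⊕1⊕0⊕0⊕1⊕0⊕1⊕1⊕0⊕1⊕1⊕1⊕0 = 1
s8 (pos 8,9,10,11,12,13,14,15,24,25,26,27,28,29,30,31): 1⊕0⊕0⊕1⊕1⊕0⊕0⊕1⊕1⊕0⊕0⊕1⊕1⊕1⊕1⊕0 = 1
s16 (pos 16,17,18,19,20,21,22,23,24,25,26,27,28,29,30,31): 0⊕1⊕1⊕1⊕0⊕1⊕1⊕0⊕1⊕0⊕0⊕1⊕1⊕1⊕1⊕0 = 0
Syndrome s16…s1 = 01110 → error at position 14.
Flip position 14: 0111111100110010111011010011110 → 0111111100110110111011010011110
Read data bits from positions 3,5,6,7,9,10,11,12,13,14,15,17,18,19,20,21,22,23,24,25,26,27,28,29,30,31: 11110011011111011010011110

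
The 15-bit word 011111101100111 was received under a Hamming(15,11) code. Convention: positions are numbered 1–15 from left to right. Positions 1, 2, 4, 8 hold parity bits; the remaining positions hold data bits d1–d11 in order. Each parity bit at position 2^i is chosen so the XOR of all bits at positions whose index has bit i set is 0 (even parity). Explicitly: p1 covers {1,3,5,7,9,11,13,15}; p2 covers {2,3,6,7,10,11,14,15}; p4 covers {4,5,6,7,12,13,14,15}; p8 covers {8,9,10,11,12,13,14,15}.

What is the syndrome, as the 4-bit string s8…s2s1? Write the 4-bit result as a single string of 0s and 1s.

1110

s1 (pos 1,3,5,7,9,11,13,15): 0⊕1⊕1⊕1⊕1⊕0⊕1⊕1 = 0
s2 (pos 2,3,6,7,10,11,14,15): 1⊕1⊕1⊕1⊕1⊕0⊕1⊕1 = 1
s4 (pos 4,5,6,7,12,13,14,15): 1⊕1⊕1⊕1⊕0⊕1⊕1⊕1 = 1
s8 (pos 8,9,10,11,12,13,14,15): 0⊕1⊕1⊕0⊕0⊕1⊕1⊕1 = 1
Syndrome s8…s1 = 1110 → error at position 14.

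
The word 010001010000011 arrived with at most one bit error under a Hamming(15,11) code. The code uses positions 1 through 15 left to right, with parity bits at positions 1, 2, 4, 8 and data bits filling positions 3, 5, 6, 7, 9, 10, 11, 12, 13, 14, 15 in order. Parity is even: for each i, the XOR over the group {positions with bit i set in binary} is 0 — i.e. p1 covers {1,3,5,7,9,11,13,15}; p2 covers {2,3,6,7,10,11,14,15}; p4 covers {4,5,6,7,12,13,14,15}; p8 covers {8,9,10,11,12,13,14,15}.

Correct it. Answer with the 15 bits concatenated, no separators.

010001010000111

s1 (pos 1,3,5,7,9,11,13,15): 0⊕0⊕0⊕0⊕0⊕0⊕0⊕1 = 1
s2 (pos 2,3,6,7,10,11,14,15): 1⊕0⊕1⊕0⊕0⊕0⊕1⊕1 = 0
s4 (pos 4,5,6,7,12,13,14,15): 0⊕0⊕1⊕0⊕0⊕0⊕1⊕1 = 1
s8 (pos 8,9,10,11,12,13,14,15): 1⊕0⊕0⊕0⊕0⊕0⊕1⊕1 = 1
Syndrome s8…s1 = 1101 → error at position 13.
Flip position 13: 010001010000011 → 010001010000111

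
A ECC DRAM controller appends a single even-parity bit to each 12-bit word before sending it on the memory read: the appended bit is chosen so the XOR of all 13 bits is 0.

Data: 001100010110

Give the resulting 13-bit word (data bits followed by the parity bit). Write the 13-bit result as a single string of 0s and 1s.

XOR of the 12 data bits: 0⊕0⊕1⊕1⊕0⊕0⊕0⊕1⊕0⊕1⊕1⊕0 = 1
Parity bit = 1 (so all 13 bits XOR to 0).

0011000101101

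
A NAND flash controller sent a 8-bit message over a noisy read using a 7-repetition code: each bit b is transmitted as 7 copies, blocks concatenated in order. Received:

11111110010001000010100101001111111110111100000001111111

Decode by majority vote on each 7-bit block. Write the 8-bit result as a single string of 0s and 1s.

10001101

Block 1 (1111111): 7 ones → 1
Block 2 (0010001): 2 ones → 0
Block 3 (0000101): 2 ones → 0
Block 4 (0010100): 2 ones → 0
Block 5 (1111111): 7 ones → 1
Block 6 (1101111): 6 ones → 1
Block 7 (0000000): 0 ones → 0
Block 8 (1111111): 7 ones → 1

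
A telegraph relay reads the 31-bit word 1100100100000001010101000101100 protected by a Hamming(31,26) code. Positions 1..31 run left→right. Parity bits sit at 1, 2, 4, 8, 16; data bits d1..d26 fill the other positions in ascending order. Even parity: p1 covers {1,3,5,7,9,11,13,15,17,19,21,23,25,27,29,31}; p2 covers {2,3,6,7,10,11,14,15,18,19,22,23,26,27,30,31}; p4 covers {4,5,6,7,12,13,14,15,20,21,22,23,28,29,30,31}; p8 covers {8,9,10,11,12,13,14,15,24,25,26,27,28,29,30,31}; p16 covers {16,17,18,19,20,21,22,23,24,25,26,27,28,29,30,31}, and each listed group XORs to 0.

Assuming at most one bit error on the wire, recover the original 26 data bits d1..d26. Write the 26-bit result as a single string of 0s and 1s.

s1 (pos 1,3,5,7,9,11,13,15,17,19,21,23,25,27,29,31): 1⊕0⊕1⊕0⊕0⊕0⊕0⊕0⊕0⊕0⊕0⊕0⊕0⊕0⊕1⊕0 = 1
s2 (pos 2,3,6,7,10,11,14,15,18,19,22,23,26,27,30,31): 1⊕0⊕0⊕0⊕0⊕0⊕0⊕0⊕1⊕0⊕1⊕0⊕1⊕0⊕0⊕0 = 0
s4 (pos 4,5,6,7,12,13,14,15,20,21,22,23,28,29,30,31): 0⊕1⊕0⊕0⊕0⊕0⊕0⊕0⊕1⊕0⊕1⊕0⊕1⊕1⊕0⊕0 = 1
s8 (pos 8,9,10,11,12,13,14,15,24,25,26,27,28,29,30,31): 1⊕0⊕0⊕0⊕0⊕0⊕0⊕0⊕0⊕0⊕1⊕0⊕1⊕1⊕0⊕0 = 0
s16 (pos 16,17,18,19,20,21,22,23,24,25,26,27,28,29,30,31): 1⊕0⊕1⊕0⊕1⊕0⊕1⊕0⊕0⊕0⊕1⊕0⊕1⊕1⊕0⊕0 = 1
Syndrome s16…s1 = 10101 → error at position 21.
Flip position 21: 1100100100000001010101000101100 → 1100100100000001010111000101100
Read data bits from positions 3,5,6,7,9,10,11,12,13,14,15,17,18,19,20,21,22,23,24,25,26,27,28,29,30,31: 01000000000010111000101100

01000000000010111000101100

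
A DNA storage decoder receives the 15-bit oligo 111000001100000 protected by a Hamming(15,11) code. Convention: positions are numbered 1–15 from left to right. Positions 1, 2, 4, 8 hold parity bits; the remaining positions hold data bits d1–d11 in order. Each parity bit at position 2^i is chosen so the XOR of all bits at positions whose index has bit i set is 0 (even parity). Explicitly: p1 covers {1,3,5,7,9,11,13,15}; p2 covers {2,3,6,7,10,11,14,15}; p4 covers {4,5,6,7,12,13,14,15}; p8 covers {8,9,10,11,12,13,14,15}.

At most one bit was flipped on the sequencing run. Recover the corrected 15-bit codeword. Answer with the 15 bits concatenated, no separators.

110000001100000

s1 (pos 1,3,5,7,9,11,13,15): 1⊕1⊕0⊕0⊕1⊕0⊕0⊕0 = 1
s2 (pos 2,3,6,7,10,11,14,15): 1⊕1⊕0⊕0⊕1⊕0⊕0⊕0 = 1
s4 (pos 4,5,6,7,12,13,14,15): 0⊕0⊕0⊕0⊕0⊕0⊕0⊕0 = 0
s8 (pos 8,9,10,11,12,13,14,15): 0⊕1⊕1⊕0⊕0⊕0⊕0⊕0 = 0
Syndrome s8…s1 = 0011 → error at position 3.
Flip position 3: 111000001100000 → 110000001100000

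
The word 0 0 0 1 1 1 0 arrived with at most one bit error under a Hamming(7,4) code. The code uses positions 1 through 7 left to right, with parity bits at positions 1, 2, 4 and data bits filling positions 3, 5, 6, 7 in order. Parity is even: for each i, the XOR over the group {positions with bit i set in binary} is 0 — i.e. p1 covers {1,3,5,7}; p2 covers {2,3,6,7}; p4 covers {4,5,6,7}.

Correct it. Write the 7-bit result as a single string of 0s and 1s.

s1 (pos 1,3,5,7): 0⊕0⊕1⊕0 = 1
s2 (pos 2,3,6,7): 0⊕0⊕1⊕0 = 1
s4 (pos 4,5,6,7): 1⊕1⊕1⊕0 = 1
Syndrome s4…s1 = 111 → error at position 7.
Flip position 7: 0001110 → 0001111

0001111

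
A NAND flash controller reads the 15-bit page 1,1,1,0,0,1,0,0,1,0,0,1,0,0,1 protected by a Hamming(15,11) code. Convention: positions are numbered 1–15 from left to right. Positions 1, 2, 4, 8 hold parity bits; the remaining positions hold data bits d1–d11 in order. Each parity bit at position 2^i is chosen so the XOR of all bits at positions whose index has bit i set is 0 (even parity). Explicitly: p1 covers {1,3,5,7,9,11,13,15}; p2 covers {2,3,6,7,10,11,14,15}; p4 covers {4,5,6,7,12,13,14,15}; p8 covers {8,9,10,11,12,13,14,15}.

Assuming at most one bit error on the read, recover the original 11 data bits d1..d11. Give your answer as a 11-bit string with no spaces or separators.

10101000001

s1 (pos 1,3,5,7,9,11,13,15): 1⊕1⊕0⊕0⊕1⊕0⊕0⊕1 = 0
s2 (pos 2,3,6,7,10,11,14,15): 1⊕1⊕1⊕0⊕0⊕0⊕0⊕1 = 0
s4 (pos 4,5,6,7,12,13,14,15): 0⊕0⊕1⊕0⊕1⊕0⊕0⊕1 = 1
s8 (pos 8,9,10,11,12,13,14,15): 0⊕1⊕0⊕0⊕1⊕0⊕0⊕1 = 1
Syndrome s8…s1 = 1100 → error at position 12.
Flip position 12: 111001001001001 → 111001001000001
Read data bits from positions 3,5,6,7,9,10,11,12,13,14,15: 10101000001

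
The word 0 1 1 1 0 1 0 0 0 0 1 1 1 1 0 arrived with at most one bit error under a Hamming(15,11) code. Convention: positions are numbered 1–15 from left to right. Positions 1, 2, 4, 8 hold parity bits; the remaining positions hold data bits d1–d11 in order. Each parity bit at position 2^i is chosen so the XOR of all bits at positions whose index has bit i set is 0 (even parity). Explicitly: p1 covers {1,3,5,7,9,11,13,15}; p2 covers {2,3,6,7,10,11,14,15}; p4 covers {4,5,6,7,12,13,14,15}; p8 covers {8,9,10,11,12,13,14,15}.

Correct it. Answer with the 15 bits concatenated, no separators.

011101100011110

s1 (pos 1,3,5,7,9,11,13,15): 0⊕1⊕0⊕0⊕0⊕1⊕1⊕0 = 1
s2 (pos 2,3,6,7,10,11,14,15): 1⊕1⊕1⊕0⊕0⊕1⊕1⊕0 = 1
s4 (pos 4,5,6,7,12,13,14,15): 1⊕0⊕1⊕0⊕1⊕1⊕1⊕0 = 1
s8 (pos 8,9,10,11,12,13,14,15): 0⊕0⊕0⊕1⊕1⊕1⊕1⊕0 = 0
Syndrome s8…s1 = 0111 → error at position 7.
Flip position 7: 011101000011110 → 011101100011110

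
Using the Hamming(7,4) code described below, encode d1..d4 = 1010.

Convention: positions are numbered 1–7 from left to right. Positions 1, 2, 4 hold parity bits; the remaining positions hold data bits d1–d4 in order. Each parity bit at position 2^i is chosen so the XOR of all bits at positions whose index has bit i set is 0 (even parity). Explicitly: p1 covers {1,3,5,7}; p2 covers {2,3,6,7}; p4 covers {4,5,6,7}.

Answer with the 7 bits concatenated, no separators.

Place data at non-parity positions: p1 p2 1 p4 0 1 0
p1 (pos 1,3,5,7): XOR of data positions = 1⊕0⊕0 = 1
p2 (pos 2,3,6,7): XOR of data positions = 1⊕1⊕0 = 0
p4 (pos 4,5,6,7): XOR of data positions = 0⊕1⊕0 = 1
Codeword: 1011010

1011010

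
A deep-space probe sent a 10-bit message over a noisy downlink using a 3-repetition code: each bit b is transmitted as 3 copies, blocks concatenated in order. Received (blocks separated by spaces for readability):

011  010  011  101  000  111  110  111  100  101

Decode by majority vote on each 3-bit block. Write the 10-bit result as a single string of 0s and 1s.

1011011101

Block 1 (011): 2 ones → 1
Block 2 (010): 1 one → 0
Block 3 (011): 2 ones → 1
Block 4 (101): 2 ones → 1
Block 5 (000): 0 ones → 0
Block 6 (111): 3 ones → 1
Block 7 (110): 2 ones → 1
Block 8 (111): 3 ones → 1
Block 9 (100): 1 one → 0
Block 10 (101): 2 ones → 1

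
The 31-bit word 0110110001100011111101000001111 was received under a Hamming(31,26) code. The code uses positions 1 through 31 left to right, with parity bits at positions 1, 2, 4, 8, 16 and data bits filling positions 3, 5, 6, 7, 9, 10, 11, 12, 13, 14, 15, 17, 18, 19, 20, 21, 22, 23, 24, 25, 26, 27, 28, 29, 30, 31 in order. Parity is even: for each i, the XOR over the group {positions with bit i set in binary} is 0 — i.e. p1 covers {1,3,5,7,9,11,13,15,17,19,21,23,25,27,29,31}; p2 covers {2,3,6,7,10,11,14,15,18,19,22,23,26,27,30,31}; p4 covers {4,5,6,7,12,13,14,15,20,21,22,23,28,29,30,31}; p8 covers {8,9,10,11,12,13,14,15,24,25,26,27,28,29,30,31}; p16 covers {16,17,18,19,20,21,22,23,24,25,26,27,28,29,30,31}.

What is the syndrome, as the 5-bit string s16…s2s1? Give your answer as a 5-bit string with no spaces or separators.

s1 (pos 1,3,5,7,9,11,13,15,17,19,21,23,25,27,29,31): 0⊕1⊕1⊕0⊕0⊕1⊕0⊕1⊕1⊕1⊕0⊕0⊕0⊕0⊕1⊕1 = 0
s2 (pos 2,3,6,7,10,11,14,15,18,19,22,23,26,27,30,31): 1⊕1⊕1⊕0⊕1⊕1⊕0⊕1⊕1⊕1⊕1⊕0⊕0⊕0⊕1⊕1 = 1
s4 (pos 4,5,6,7,12,13,14,15,20,21,22,23,28,29,30,31): 0⊕1⊕1⊕0⊕0⊕0⊕0⊕1⊕1⊕0⊕1⊕0⊕1⊕1⊕1⊕1 = 1
s8 (pos 8,9,10,11,12,13,14,15,24,25,26,27,28,29,30,31): 0⊕0⊕1⊕1⊕0⊕0⊕0⊕1⊕0⊕0⊕0⊕0⊕1⊕1⊕1⊕1 = 1
s16 (pos 16,17,18,19,20,21,22,23,24,25,26,27,28,29,30,31): 1⊕1⊕1⊕1⊕1⊕0⊕1⊕0⊕0⊕0⊕0⊕0⊕1⊕1⊕1⊕1 = 0
Syndrome s16…s1 = 01110 → error at position 14.

01110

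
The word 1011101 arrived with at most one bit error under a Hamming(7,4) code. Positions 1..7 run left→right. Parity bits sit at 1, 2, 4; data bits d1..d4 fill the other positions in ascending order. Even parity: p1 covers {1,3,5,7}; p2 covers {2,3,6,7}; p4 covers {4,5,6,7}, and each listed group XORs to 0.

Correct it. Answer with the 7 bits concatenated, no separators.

1010101

s1 (pos 1,3,5,7): 1⊕1⊕1⊕1 = 0
s2 (pos 2,3,6,7): 0⊕1⊕0⊕1 = 0
s4 (pos 4,5,6,7): 1⊕1⊕0⊕1 = 1
Syndrome s4…s1 = 100 → error at position 4.
Flip position 4: 1011101 → 1010101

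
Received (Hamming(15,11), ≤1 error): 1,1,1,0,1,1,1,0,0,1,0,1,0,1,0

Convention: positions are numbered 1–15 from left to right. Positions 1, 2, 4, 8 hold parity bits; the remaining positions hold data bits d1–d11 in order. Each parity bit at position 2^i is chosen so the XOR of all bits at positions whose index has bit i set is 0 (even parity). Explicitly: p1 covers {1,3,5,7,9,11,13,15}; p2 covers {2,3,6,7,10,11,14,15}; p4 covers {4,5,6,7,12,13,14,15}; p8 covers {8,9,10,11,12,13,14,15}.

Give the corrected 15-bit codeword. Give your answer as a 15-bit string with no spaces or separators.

s1 (pos 1,3,5,7,9,11,13,15): 1⊕1⊕1⊕1⊕0⊕0⊕0⊕0 = 0
s2 (pos 2,3,6,7,10,11,14,15): 1⊕1⊕1⊕1⊕1⊕0⊕1⊕0 = 0
s4 (pos 4,5,6,7,12,13,14,15): 0⊕1⊕1⊕1⊕1⊕0⊕1⊕0 = 1
s8 (pos 8,9,10,11,12,13,14,15): 0⊕0⊕1⊕0⊕1⊕0⊕1⊕0 = 1
Syndrome s8…s1 = 1100 → error at position 12.
Flip position 12: 111011100101010 → 111011100100010

111011100100010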